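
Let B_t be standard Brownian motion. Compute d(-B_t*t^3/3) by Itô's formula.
d(-B_t*t^3/3) = (-B_t*t^2) dt + (-t^3/3) dB_t

Itô's formula for f(t, x): d f(t, B_t) = (f_t + (1/2) f_xx) dt + f_x dB_t. Compute partials of f(t, x) = -t^3*x/3:
  f_t(t,x)  = -t^2*x
  f_x(t,x)  = -t^3/3
  f_xx(t,x) = 0
Assemble drift = f_t + (1/2) f_xx = -t^2*x and diffusion = f_x = -t^3/3. Substituting x = B_t:
  d(-B_t*t^3/3) = (-B_t*t^2) dt + (-t^3/3) dB_t.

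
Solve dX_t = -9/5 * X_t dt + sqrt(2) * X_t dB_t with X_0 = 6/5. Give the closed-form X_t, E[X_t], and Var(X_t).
X_t = 6/5 * exp((-14/5) t + (sqrt(2)) B_t); E[X_t] = 6*exp(-9*t/5)/5; Var(X_t) = (36*exp(2*t) - 36)*exp(-18*t/5)/25

For GBM dX = mu X dt + sigma X dB with X_0 = x_0, apply Itô to Y = log X: dY = (mu - sigma^2/2) dt + sigma dB, so Y_t = log(x_0) + (mu - sigma^2/2) t + sigma B_t and hence X_t = x_0 * exp((mu - sigma^2/2) t + sigma B_t).
With mu = -9/5, sigma = sqrt(2), x_0 = 6/5, this gives:
  X_t = 6/5 * exp((-14/5) * t + (sqrt(2)) * B_t).
Since sigma*B_t ~ Normal(0, sigma^2 t), E[exp(sigma*B_t)] = exp(sigma^2 t / 2); so E[X_t] = x_0 * exp((mu - sigma^2/2) t) * exp(sigma^2 t / 2) = x_0 * exp(mu t) = 6*exp(-9*t/5)/5.
Var(X_t) = E[X_t^2] - (E[X_t])^2 = x_0^2 * exp(2 mu t) * (exp(sigma^2 t) - 1) = (36*exp(2*t) - 36)*exp(-18*t/5)/25.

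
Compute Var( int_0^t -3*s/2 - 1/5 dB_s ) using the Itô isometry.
Var = t*(75*t^2 + 30*t + 4)/100

The Itô integral of a deterministic integrand f(s) has mean 0 because each increment f(s) * (B_{s+ds} - B_s) has mean 0. By the Itô isometry:
  Var( int_0^t f(s) dB_s ) = E[ (int_0^t f(s) dB_s)^2 ] = int_0^t f(s)^2 ds.
Here f(s) = -3*s/2 - 1/5, so f(s)^2 = (15*s + 2)^2/100. Integrate:
  int_0^t ((15*s + 2)^2/100) ds = t*(75*t^2 + 30*t + 4)/100.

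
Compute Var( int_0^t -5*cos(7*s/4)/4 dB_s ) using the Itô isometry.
Var = 25*t/32 + 25*sin(7*t/2)/112

The Itô integral of a deterministic integrand f(s) has mean 0 because each increment f(s) * (B_{s+ds} - B_s) has mean 0. By the Itô isometry:
  Var( int_0^t f(s) dB_s ) = E[ (int_0^t f(s) dB_s)^2 ] = int_0^t f(s)^2 ds.
Here f(s) = -5*cos(7*s/4)/4, so f(s)^2 = 25*cos(7*s/4)^2/16. Integrate:
  int_0^t (25*cos(7*s/4)^2/16) ds = 25*t/32 + 25*sin(7*t/2)/112.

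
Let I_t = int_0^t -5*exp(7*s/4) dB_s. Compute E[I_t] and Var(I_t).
E[I_t] = 0; Var(I_t) = 50*exp(7*t/2)/7 - 50/7

The Itô integral of a deterministic integrand f(s) has mean 0 because each increment f(s) * (B_{s+ds} - B_s) has mean 0. By the Itô isometry:
  Var( int_0^t f(s) dB_s ) = E[ (int_0^t f(s) dB_s)^2 ] = int_0^t f(s)^2 ds.
Here f(s) = -5*exp(7*s/4), so f(s)^2 = 25*exp(7*s/2). Integrate:
  int_0^t (25*exp(7*s/2)) ds = 50*exp(7*t/2)/7 - 50/7.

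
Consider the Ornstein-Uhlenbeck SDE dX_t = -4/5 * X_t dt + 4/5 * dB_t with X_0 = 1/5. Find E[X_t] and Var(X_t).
E[X_t] = exp(-4*t/5)/5; Var(X_t) = 2/5 - 2*exp(-8*t/5)/5

The OU SDE dX = -theta X dt + sigma dB admits the integrating factor exp(theta t): d(exp(theta t) X_t) = sigma exp(theta t) dB_t. Integrating from 0 to t:
  X_t = x_0 * exp(-theta t) + sigma * int_0^t exp(-theta (t-s)) dB_s.
The Itô integral has mean 0 and (by the Itô isometry) variance sigma^2 * int_0^t exp(-2 theta (t - s)) ds = sigma^2 * (1 - exp(-2 theta t)) / (2 theta).
With theta = 4/5, sigma = 4/5, x_0 = 1/5:
  E[X_t] = 1/5 * exp(-4/5 t) = exp(-4*t/5)/5
  Var(X_t) = (4/5)^2 * (1 - exp(-2*4/5 t)) / (2 * 4/5) = 2/5 - 2*exp(-8*t/5)/5.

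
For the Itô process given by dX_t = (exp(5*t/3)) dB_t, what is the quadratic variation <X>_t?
<X>_t = 3*exp(10*t/3)/10 - 3/10

For an Itô process dX_t = a(t) dt + b(t) dB_t, the quadratic variation is <X>_t = int_0^t b(s)^2 ds (the drift term does not contribute). Here b(s) = exp(5*s/3), so
  b(s)^2 = exp(10*s/3).
Integrating from 0 to t:
  <X>_t = int_0^t (exp(10*s/3)) ds = 3*exp(10*t/3)/10 - 3/10.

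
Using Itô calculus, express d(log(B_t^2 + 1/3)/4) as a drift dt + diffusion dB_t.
d(log(B_t^2 + 1/3)/4) = (3*(1 - 3*B_t^2)/(4*(3*B_t^2 + 1)^2)) dt + (3*B_t/(2*(3*B_t^2 + 1))) dB_t

Itô's formula for f(B_t) gives d f(B_t) = f'(B_t) dB_t + (1/2) f''(B_t) dt. Compute derivatives of f(x) = log(x^2 + 1/3)/4:
  f'(x)  = 3*x/(2*(3*x^2 + 1))
  f''(x) = 3*(1 - 3*x^2)/(2*(3*x^2 + 1)^2)
Substitute x = B_t and multiply the f'' term by 1/2:
  drift     = (1/2) * (3*(1 - 3*x^2)/(2*(3*x^2 + 1)^2)) evaluated at B_t = 3*(1 - 3*B_t^2)/(4*(3*B_t^2 + 1)^2)
  diffusion = (3*x/(2*(3*x^2 + 1))) evaluated at B_t = 3*B_t/(2*(3*B_t^2 + 1))
Therefore d(log(B_t^2 + 1/3)/4) = (3*(1 - 3*B_t^2)/(4*(3*B_t^2 + 1)^2)) dt + (3*B_t/(2*(3*B_t^2 + 1))) dB_t.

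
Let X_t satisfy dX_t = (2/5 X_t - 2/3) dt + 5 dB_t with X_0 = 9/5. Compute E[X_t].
E[X_t] = 2*exp(2*t/5)/15 + 5/3

Taking expectations and using E[dB_t] = 0, the mean m(t) = E[X_t] satisfies the ODE m'(t) = a m(t) + b with m(0) = x_0. With a = 2/5, b = -2/3, x_0 = 9/5, the solution is
  m(t) = x_0 * exp(a t) + (b/a) * (exp(a t) - 1)
       = (9/5) * exp((2/5) t) + ((-2/3)/(2/5)) * (exp((2/5) t) - 1)
       = 2*exp(2*t/5)/15 + 5/3.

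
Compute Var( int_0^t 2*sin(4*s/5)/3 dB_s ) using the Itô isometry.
Var = 2*t/9 - 5*sin(4*t/5)*cos(4*t/5)/18

The Itô integral of a deterministic integrand f(s) has mean 0 because each increment f(s) * (B_{s+ds} - B_s) has mean 0. By the Itô isometry:
  Var( int_0^t f(s) dB_s ) = E[ (int_0^t f(s) dB_s)^2 ] = int_0^t f(s)^2 ds.
Here f(s) = 2*sin(4*s/5)/3, so f(s)^2 = 4*sin(4*s/5)^2/9. Integrate:
  int_0^t (4*sin(4*s/5)^2/9) ds = 2*t/9 - 5*sin(4*t/5)*cos(4*t/5)/18.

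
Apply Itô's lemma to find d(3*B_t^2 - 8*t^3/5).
d(3*B_t^2 - 8*t^3/5) = (3 - 24*t^2/5) dt + (6*B_t) dB_t

Itô's formula for f(t, x): d f(t, B_t) = (f_t + (1/2) f_xx) dt + f_x dB_t. Compute partials of f(t, x) = -8*t^3/5 + 3*x^2:
  f_t(t,x)  = -24*t^2/5
  f_x(t,x)  = 6*x
  f_xx(t,x) = 6
Assemble drift = f_t + (1/2) f_xx = 3 - 24*t^2/5 and diffusion = f_x = 6*x. Substituting x = B_t:
  d(3*B_t^2 - 8*t^3/5) = (3 - 24*t^2/5) dt + (6*B_t) dB_t.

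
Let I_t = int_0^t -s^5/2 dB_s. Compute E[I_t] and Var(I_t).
E[I_t] = 0; Var(I_t) = t^11/44

The Itô integral of a deterministic integrand f(s) has mean 0 because each increment f(s) * (B_{s+ds} - B_s) has mean 0. By the Itô isometry:
  Var( int_0^t f(s) dB_s ) = E[ (int_0^t f(s) dB_s)^2 ] = int_0^t f(s)^2 ds.
Here f(s) = -s^5/2, so f(s)^2 = s^10/4. Integrate:
  int_0^t (s^10/4) ds = t^11/44.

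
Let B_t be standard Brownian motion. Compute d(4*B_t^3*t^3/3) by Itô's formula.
d(4*B_t^3*t^3/3) = (4*B_t*t^2*(B_t^2 + t)) dt + (4*B_t^2*t^3) dB_t

Itô's formula for f(t, x): d f(t, B_t) = (f_t + (1/2) f_xx) dt + f_x dB_t. Compute partials of f(t, x) = 4*t^3*x^3/3:
  f_t(t,x)  = 4*t^2*x^3
  f_x(t,x)  = 4*t^3*x^2
  f_xx(t,x) = 8*t^3*x
Assemble drift = f_t + (1/2) f_xx = 4*t^2*x*(t + x^2) and diffusion = f_x = 4*t^3*x^2. Substituting x = B_t:
  d(4*B_t^3*t^3/3) = (4*B_t*t^2*(B_t^2 + t)) dt + (4*B_t^2*t^3) dB_t.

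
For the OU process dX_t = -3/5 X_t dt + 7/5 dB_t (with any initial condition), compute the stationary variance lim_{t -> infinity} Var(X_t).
lim Var(X_t) = 49/30

The OU SDE dX = -theta X dt + sigma dB admits the integrating factor exp(theta t): d(exp(theta t) X_t) = sigma exp(theta t) dB_t. Integrating from 0 to t gives X_t = x_0 * exp(-theta t) + sigma * int_0^t exp(-theta (t-s)) dB_s for any initial x_0. The Itô integral has variance (by the Itô isometry) sigma^2 * int_0^t exp(-2 theta (t - s)) ds = sigma^2 * (1 - exp(-2 theta t)) / (2 theta), independent of x_0.
With theta = 3/5, sigma = 7/5:
  Var(X_t) = (7/5)^2 * (1 - exp(-2*3/5 t)) / (2 * 3/5) = 49/30 - 49*exp(-6*t/5)/30.
As t -> infinity, exp(-2*3/5 t) -> 0, so the stationary variance is sigma^2 / (2 theta) = 49/30.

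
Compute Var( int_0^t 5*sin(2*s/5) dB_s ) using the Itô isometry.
Var = 25*t/2 - 125*sin(4*t/5)/8

The Itô integral of a deterministic integrand f(s) has mean 0 because each increment f(s) * (B_{s+ds} - B_s) has mean 0. By the Itô isometry:
  Var( int_0^t f(s) dB_s ) = E[ (int_0^t f(s) dB_s)^2 ] = int_0^t f(s)^2 ds.
Here f(s) = 5*sin(2*s/5), so f(s)^2 = 25*sin(2*s/5)^2. Integrate:
  int_0^t (25*sin(2*s/5)^2) ds = 25*t/2 - 125*sin(4*t/5)/8.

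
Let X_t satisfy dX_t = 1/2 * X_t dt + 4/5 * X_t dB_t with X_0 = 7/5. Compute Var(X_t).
Var(X_t) = 49*(exp(16*t/25) - 1)*exp(t)/25

For GBM dX = mu X dt + sigma X dB with X_0 = x_0, apply Itô to Y = log X: dY = (mu - sigma^2/2) dt + sigma dB, so Y_t = log(x_0) + (mu - sigma^2/2) t + sigma B_t and hence X_t = x_0 * exp((mu - sigma^2/2) t + sigma B_t).
With mu = 1/2, sigma = 4/5, x_0 = 7/5, this gives:
  X_t = 7/5 * exp((9/50) * t + (4/5) * B_t).
Since sigma*B_t ~ Normal(0, sigma^2 t), E[exp(sigma*B_t)] = exp(sigma^2 t / 2); so E[X_t] = x_0 * exp((mu - sigma^2/2) t) * exp(sigma^2 t / 2) = x_0 * exp(mu t) = 7*exp(t/2)/5.
Var(X_t) = E[X_t^2] - (E[X_t])^2 = x_0^2 * exp(2 mu t) * (exp(sigma^2 t) - 1) = 49*(exp(16*t/25) - 1)*exp(t)/25.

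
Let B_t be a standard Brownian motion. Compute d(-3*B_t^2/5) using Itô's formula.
d(-3*B_t^2/5) = (-3/5) dt + (-6*B_t/5) dB_t

Itô's formula for f(B_t) gives d f(B_t) = f'(B_t) dB_t + (1/2) f''(B_t) dt. Compute derivatives of f(x) = -3*x^2/5:
  f'(x)  = -6*x/5
  f''(x) = -6/5
Substitute x = B_t and multiply the f'' term by 1/2:
  drift     = (1/2) * (-6/5) evaluated at B_t = -3/5
  diffusion = (-6*x/5) evaluated at B_t = -6*B_t/5
Therefore d(-3*B_t^2/5) = (-3/5) dt + (-6*B_t/5) dB_t.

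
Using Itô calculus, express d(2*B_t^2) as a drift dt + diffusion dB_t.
d(2*B_t^2) = (2) dt + (4*B_t) dB_t

Itô's formula for f(B_t) gives d f(B_t) = f'(B_t) dB_t + (1/2) f''(B_t) dt. Compute derivatives of f(x) = 2*x^2:
  f'(x)  = 4*x
  f''(x) = 4
Substitute x = B_t and multiply the f'' term by 1/2:
  drift     = (1/2) * (4) evaluated at B_t = 2
  diffusion = (4*x) evaluated at B_t = 4*B_t
Therefore d(2*B_t^2) = (2) dt + (4*B_t) dB_t.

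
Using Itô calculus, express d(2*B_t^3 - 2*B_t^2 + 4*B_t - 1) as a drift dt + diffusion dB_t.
d(2*B_t^3 - 2*B_t^2 + 4*B_t - 1) = (6*B_t - 2) dt + (6*B_t^2 - 4*B_t + 4) dB_t

Itô's formula for f(B_t) gives d f(B_t) = f'(B_t) dB_t + (1/2) f''(B_t) dt. Compute derivatives of f(x) = 2*x^3 - 2*x^2 + 4*x - 1:
  f'(x)  = 6*x^2 - 4*x + 4
  f''(x) = 12*x - 4
Substitute x = B_t and multiply the f'' term by 1/2:
  drift     = (1/2) * (12*x - 4) evaluated at B_t = 6*B_t - 2
  diffusion = (6*x^2 - 4*x + 4) evaluated at B_t = 6*B_t^2 - 4*B_t + 4
Therefore d(2*B_t^3 - 2*B_t^2 + 4*B_t - 1) = (6*B_t - 2) dt + (6*B_t^2 - 4*B_t + 4) dB_t.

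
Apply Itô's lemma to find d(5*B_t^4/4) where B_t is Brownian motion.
d(5*B_t^4/4) = (15*B_t^2/2) dt + (5*B_t^3) dB_t

Itô's formula for f(B_t) gives d f(B_t) = f'(B_t) dB_t + (1/2) f''(B_t) dt. Compute derivatives of f(x) = 5*x^4/4:
  f'(x)  = 5*x^3
  f''(x) = 15*x^2
Substitute x = B_t and multiply the f'' term by 1/2:
  drift     = (1/2) * (15*x^2) evaluated at B_t = 15*B_t^2/2
  diffusion = (5*x^3) evaluated at B_t = 5*B_t^3
Therefore d(5*B_t^4/4) = (15*B_t^2/2) dt + (5*B_t^3) dB_t.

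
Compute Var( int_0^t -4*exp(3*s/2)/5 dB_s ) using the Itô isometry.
Var = 16*exp(3*t)/75 - 16/75

The Itô integral of a deterministic integrand f(s) has mean 0 because each increment f(s) * (B_{s+ds} - B_s) has mean 0. By the Itô isometry:
  Var( int_0^t f(s) dB_s ) = E[ (int_0^t f(s) dB_s)^2 ] = int_0^t f(s)^2 ds.
Here f(s) = -4*exp(3*s/2)/5, so f(s)^2 = 16*exp(3*s)/25. Integrate:
  int_0^t (16*exp(3*s)/25) ds = 16*exp(3*t)/75 - 16/75.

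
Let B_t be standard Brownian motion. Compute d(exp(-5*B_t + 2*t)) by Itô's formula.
d(exp(-5*B_t + 2*t)) = (29*exp(-5*B_t + 2*t)/2) dt + (-5*exp(-5*B_t + 2*t)) dB_t

Itô's formula for f(t, x): d f(t, B_t) = (f_t + (1/2) f_xx) dt + f_x dB_t. Compute partials of f(t, x) = exp(2*t - 5*x):
  f_t(t,x)  = 2*exp(2*t - 5*x)
  f_x(t,x)  = -5*exp(2*t - 5*x)
  f_xx(t,x) = 25*exp(2*t - 5*x)
Assemble drift = f_t + (1/2) f_xx = 29*exp(2*t - 5*x)/2 and diffusion = f_x = -5*exp(2*t - 5*x). Substituting x = B_t:
  d(exp(-5*B_t + 2*t)) = (29*exp(-5*B_t + 2*t)/2) dt + (-5*exp(-5*B_t + 2*t)) dB_t.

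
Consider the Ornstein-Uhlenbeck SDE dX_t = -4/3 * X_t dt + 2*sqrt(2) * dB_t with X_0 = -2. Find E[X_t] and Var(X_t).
E[X_t] = -2*exp(-4*t/3); Var(X_t) = 3 - 3*exp(-8*t/3)

The OU SDE dX = -theta X dt + sigma dB admits the integrating factor exp(theta t): d(exp(theta t) X_t) = sigma exp(theta t) dB_t. Integrating from 0 to t:
  X_t = x_0 * exp(-theta t) + sigma * int_0^t exp(-theta (t-s)) dB_s.
The Itô integral has mean 0 and (by the Itô isometry) variance sigma^2 * int_0^t exp(-2 theta (t - s)) ds = sigma^2 * (1 - exp(-2 theta t)) / (2 theta).
With theta = 4/3, sigma = 2*sqrt(2), x_0 = -2:
  E[X_t] = -2 * exp(-4/3 t) = -2*exp(-4*t/3)
  Var(X_t) = (2*sqrt(2))^2 * (1 - exp(-2*4/3 t)) / (2 * 4/3) = 3 - 3*exp(-8*t/3).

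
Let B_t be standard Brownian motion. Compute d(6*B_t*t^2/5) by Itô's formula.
d(6*B_t*t^2/5) = (12*B_t*t/5) dt + (6*t^2/5) dB_t

Itô's formula for f(t, x): d f(t, B_t) = (f_t + (1/2) f_xx) dt + f_x dB_t. Compute partials of f(t, x) = 6*t^2*x/5:
  f_t(t,x)  = 12*t*x/5
  f_x(t,x)  = 6*t^2/5
  f_xx(t,x) = 0
Assemble drift = f_t + (1/2) f_xx = 12*t*x/5 and diffusion = f_x = 6*t^2/5. Substituting x = B_t:
  d(6*B_t*t^2/5) = (12*B_t*t/5) dt + (6*t^2/5) dB_t.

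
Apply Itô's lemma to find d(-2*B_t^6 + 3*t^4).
d(-2*B_t^6 + 3*t^4) = (-30*B_t^4 + 12*t^3) dt + (-12*B_t^5) dB_t

Itô's formula for f(t, x): d f(t, B_t) = (f_t + (1/2) f_xx) dt + f_x dB_t. Compute partials of f(t, x) = 3*t^4 - 2*x^6:
  f_t(t,x)  = 12*t^3
  f_x(t,x)  = -12*x^5
  f_xx(t,x) = -60*x^4
Assemble drift = f_t + (1/2) f_xx = 12*t^3 - 30*x^4 and diffusion = f_x = -12*x^5. Substituting x = B_t:
  d(-2*B_t^6 + 3*t^4) = (-30*B_t^4 + 12*t^3) dt + (-12*B_t^5) dB_t.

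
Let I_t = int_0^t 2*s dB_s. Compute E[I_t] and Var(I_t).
E[I_t] = 0; Var(I_t) = 4*t^3/3

The Itô integral of a deterministic integrand f(s) has mean 0 because each increment f(s) * (B_{s+ds} - B_s) has mean 0. By the Itô isometry:
  Var( int_0^t f(s) dB_s ) = E[ (int_0^t f(s) dB_s)^2 ] = int_0^t f(s)^2 ds.
Here f(s) = 2*s, so f(s)^2 = 4*s^2. Integrate:
  int_0^t (4*s^2) ds = 4*t^3/3.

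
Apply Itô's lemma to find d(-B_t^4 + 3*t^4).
d(-B_t^4 + 3*t^4) = (-6*B_t^2 + 12*t^3) dt + (-4*B_t^3) dB_t

Itô's formula for f(t, x): d f(t, B_t) = (f_t + (1/2) f_xx) dt + f_x dB_t. Compute partials of f(t, x) = 3*t^4 - x^4:
  f_t(t,x)  = 12*t^3
  f_x(t,x)  = -4*x^3
  f_xx(t,x) = -12*x^2
Assemble drift = f_t + (1/2) f_xx = 12*t^3 - 6*x^2 and diffusion = f_x = -4*x^3. Substituting x = B_t:
  d(-B_t^4 + 3*t^4) = (-6*B_t^2 + 12*t^3) dt + (-4*B_t^3) dB_t.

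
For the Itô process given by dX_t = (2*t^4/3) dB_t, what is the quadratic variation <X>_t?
<X>_t = 4*t^9/81

For an Itô process dX_t = a(t) dt + b(t) dB_t, the quadratic variation is <X>_t = int_0^t b(s)^2 ds (the drift term does not contribute). Here b(s) = 2*s^4/3, so
  b(s)^2 = 4*s^8/9.
Integrating from 0 to t:
  <X>_t = int_0^t (4*s^8/9) ds = 4*t^9/81.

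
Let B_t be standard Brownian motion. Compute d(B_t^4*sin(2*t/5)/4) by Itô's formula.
d(B_t^4*sin(2*t/5)/4) = (B_t^2*(B_t^2*cos(2*t/5) + 15*sin(2*t/5))/10) dt + (B_t^3*sin(2*t/5)) dB_t

Itô's formula for f(t, x): d f(t, B_t) = (f_t + (1/2) f_xx) dt + f_x dB_t. Compute partials of f(t, x) = x^4*sin(2*t/5)/4:
  f_t(t,x)  = x^4*cos(2*t/5)/10
  f_x(t,x)  = x^3*sin(2*t/5)
  f_xx(t,x) = 3*x^2*sin(2*t/5)
Assemble drift = f_t + (1/2) f_xx = x^2*(x^2*cos(2*t/5) + 15*sin(2*t/5))/10 and diffusion = f_x = x^3*sin(2*t/5). Substituting x = B_t:
  d(B_t^4*sin(2*t/5)/4) = (B_t^2*(B_t^2*cos(2*t/5) + 15*sin(2*t/5))/10) dt + (B_t^3*sin(2*t/5)) dB_t.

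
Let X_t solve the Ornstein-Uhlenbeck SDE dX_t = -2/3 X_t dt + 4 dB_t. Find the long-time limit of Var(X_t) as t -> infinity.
lim Var(X_t) = 12

The OU SDE dX = -theta X dt + sigma dB admits the integrating factor exp(theta t): d(exp(theta t) X_t) = sigma exp(theta t) dB_t. Integrating from 0 to t gives X_t = x_0 * exp(-theta t) + sigma * int_0^t exp(-theta (t-s)) dB_s for any initial x_0. The Itô integral has variance (by the Itô isometry) sigma^2 * int_0^t exp(-2 theta (t - s)) ds = sigma^2 * (1 - exp(-2 theta t)) / (2 theta), independent of x_0.
With theta = 2/3, sigma = 4:
  Var(X_t) = (4)^2 * (1 - exp(-2*2/3 t)) / (2 * 2/3) = 12 - 12*exp(-4*t/3).
As t -> infinity, exp(-2*2/3 t) -> 0, so the stationary variance is sigma^2 / (2 theta) = 12.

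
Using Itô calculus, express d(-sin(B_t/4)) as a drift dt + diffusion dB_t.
d(-sin(B_t/4)) = (sin(B_t/4)/32) dt + (-cos(B_t/4)/4) dB_t

Itô's formula for f(B_t) gives d f(B_t) = f'(B_t) dB_t + (1/2) f''(B_t) dt. Compute derivatives of f(x) = -sin(x/4):
  f'(x)  = -cos(x/4)/4
  f''(x) = sin(x/4)/16
Substitute x = B_t and multiply the f'' term by 1/2:
  drift     = (1/2) * (sin(x/4)/16) evaluated at B_t = sin(B_t/4)/32
  diffusion = (-cos(x/4)/4) evaluated at B_t = -cos(B_t/4)/4
Therefore d(-sin(B_t/4)) = (sin(B_t/4)/32) dt + (-cos(B_t/4)/4) dB_t.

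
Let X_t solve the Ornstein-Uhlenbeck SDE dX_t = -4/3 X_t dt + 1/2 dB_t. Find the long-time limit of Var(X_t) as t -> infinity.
lim Var(X_t) = 3/32

The OU SDE dX = -theta X dt + sigma dB admits the integrating factor exp(theta t): d(exp(theta t) X_t) = sigma exp(theta t) dB_t. Integrating from 0 to t gives X_t = x_0 * exp(-theta t) + sigma * int_0^t exp(-theta (t-s)) dB_s for any initial x_0. The Itô integral has variance (by the Itô isometry) sigma^2 * int_0^t exp(-2 theta (t - s)) ds = sigma^2 * (1 - exp(-2 theta t)) / (2 theta), independent of x_0.
With theta = 4/3, sigma = 1/2:
  Var(X_t) = (1/2)^2 * (1 - exp(-2*4/3 t)) / (2 * 4/3) = 3/32 - 3*exp(-8*t/3)/32.
As t -> infinity, exp(-2*4/3 t) -> 0, so the stationary variance is sigma^2 / (2 theta) = 3/32.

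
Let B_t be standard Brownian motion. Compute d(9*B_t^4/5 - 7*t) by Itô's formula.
d(9*B_t^4/5 - 7*t) = (54*B_t^2/5 - 7) dt + (36*B_t^3/5) dB_t

Itô's formula for f(t, x): d f(t, B_t) = (f_t + (1/2) f_xx) dt + f_x dB_t. Compute partials of f(t, x) = -7*t + 9*x^4/5:
  f_t(t,x)  = -7
  f_x(t,x)  = 36*x^3/5
  f_xx(t,x) = 108*x^2/5
Assemble drift = f_t + (1/2) f_xx = 54*x^2/5 - 7 and diffusion = f_x = 36*x^3/5. Substituting x = B_t:
  d(9*B_t^4/5 - 7*t) = (54*B_t^2/5 - 7) dt + (36*B_t^3/5) dB_t.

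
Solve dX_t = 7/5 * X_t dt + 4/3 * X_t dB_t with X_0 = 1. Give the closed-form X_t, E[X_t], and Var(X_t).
X_t = 1 * exp((23/45) t + (4/3) B_t); E[X_t] = exp(7*t/5); Var(X_t) = exp(206*t/45) - exp(14*t/5)

For GBM dX = mu X dt + sigma X dB with X_0 = x_0, apply Itô to Y = log X: dY = (mu - sigma^2/2) dt + sigma dB, so Y_t = log(x_0) + (mu - sigma^2/2) t + sigma B_t and hence X_t = x_0 * exp((mu - sigma^2/2) t + sigma B_t).
With mu = 7/5, sigma = 4/3, x_0 = 1, this gives:
  X_t = 1 * exp((23/45) * t + (4/3) * B_t).
Since sigma*B_t ~ Normal(0, sigma^2 t), E[exp(sigma*B_t)] = exp(sigma^2 t / 2); so E[X_t] = x_0 * exp((mu - sigma^2/2) t) * exp(sigma^2 t / 2) = x_0 * exp(mu t) = exp(7*t/5).
Var(X_t) = E[X_t^2] - (E[X_t])^2 = x_0^2 * exp(2 mu t) * (exp(sigma^2 t) - 1) = exp(206*t/45) - exp(14*t/5).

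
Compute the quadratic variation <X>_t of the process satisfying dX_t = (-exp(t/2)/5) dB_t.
<X>_t = exp(t)/25 - 1/25

For an Itô process dX_t = a(t) dt + b(t) dB_t, the quadratic variation is <X>_t = int_0^t b(s)^2 ds (the drift term does not contribute). Here b(s) = -exp(s/2)/5, so
  b(s)^2 = exp(s)/25.
Integrating from 0 to t:
  <X>_t = int_0^t (exp(s)/25) ds = exp(t)/25 - 1/25.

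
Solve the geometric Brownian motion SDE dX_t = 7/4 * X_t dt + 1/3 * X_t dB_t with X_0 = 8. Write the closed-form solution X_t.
X_t = 8 * exp((61/36) * t + (1/3) * B_t)

For GBM dX = mu X dt + sigma X dB with X_0 = x_0, apply Itô to Y = log X: dY = (mu - sigma^2/2) dt + sigma dB, so Y_t = log(x_0) + (mu - sigma^2/2) t + sigma B_t and hence X_t = x_0 * exp((mu - sigma^2/2) t + sigma B_t).
With mu = 7/4, sigma = 1/3, x_0 = 8, this gives:
  X_t = 8 * exp((61/36) * t + (1/3) * B_t).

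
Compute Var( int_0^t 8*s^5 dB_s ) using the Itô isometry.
Var = 64*t^11/11

The Itô integral of a deterministic integrand f(s) has mean 0 because each increment f(s) * (B_{s+ds} - B_s) has mean 0. By the Itô isometry:
  Var( int_0^t f(s) dB_s ) = E[ (int_0^t f(s) dB_s)^2 ] = int_0^t f(s)^2 ds.
Here f(s) = 8*s^5, so f(s)^2 = 64*s^10. Integrate:
  int_0^t (64*s^10) ds = 64*t^11/11.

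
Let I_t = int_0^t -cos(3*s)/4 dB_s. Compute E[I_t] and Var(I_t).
E[I_t] = 0; Var(I_t) = t/32 + sin(6*t)/192

The Itô integral of a deterministic integrand f(s) has mean 0 because each increment f(s) * (B_{s+ds} - B_s) has mean 0. By the Itô isometry:
  Var( int_0^t f(s) dB_s ) = E[ (int_0^t f(s) dB_s)^2 ] = int_0^t f(s)^2 ds.
Here f(s) = -cos(3*s)/4, so f(s)^2 = cos(3*s)^2/16. Integrate:
  int_0^t (cos(3*s)^2/16) ds = t/32 + sin(6*t)/192.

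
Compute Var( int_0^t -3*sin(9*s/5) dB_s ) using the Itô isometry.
Var = 9*t/2 - 5*sin(18*t/5)/4

The Itô integral of a deterministic integrand f(s) has mean 0 because each increment f(s) * (B_{s+ds} - B_s) has mean 0. By the Itô isometry:
  Var( int_0^t f(s) dB_s ) = E[ (int_0^t f(s) dB_s)^2 ] = int_0^t f(s)^2 ds.
Here f(s) = -3*sin(9*s/5), so f(s)^2 = 9*sin(9*s/5)^2. Integrate:
  int_0^t (9*sin(9*s/5)^2) ds = 9*t/2 - 5*sin(18*t/5)/4.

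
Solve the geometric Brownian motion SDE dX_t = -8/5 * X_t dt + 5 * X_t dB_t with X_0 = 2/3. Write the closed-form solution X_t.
X_t = 2/3 * exp((-141/10) * t + (5) * B_t)

For GBM dX = mu X dt + sigma X dB with X_0 = x_0, apply Itô to Y = log X: dY = (mu - sigma^2/2) dt + sigma dB, so Y_t = log(x_0) + (mu - sigma^2/2) t + sigma B_t and hence X_t = x_0 * exp((mu - sigma^2/2) t + sigma B_t).
With mu = -8/5, sigma = 5, x_0 = 2/3, this gives:
  X_t = 2/3 * exp((-141/10) * t + (5) * B_t).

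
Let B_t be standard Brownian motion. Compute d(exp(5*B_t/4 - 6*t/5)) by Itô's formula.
d(exp(5*B_t/4 - 6*t/5)) = (-67*exp(5*B_t/4 - 6*t/5)/160) dt + (5*exp(5*B_t/4 - 6*t/5)/4) dB_t

Itô's formula for f(t, x): d f(t, B_t) = (f_t + (1/2) f_xx) dt + f_x dB_t. Compute partials of f(t, x) = exp(-6*t/5 + 5*x/4):
  f_t(t,x)  = -6*exp(-6*t/5 + 5*x/4)/5
  f_x(t,x)  = 5*exp(-6*t/5 + 5*x/4)/4
  f_xx(t,x) = 25*exp(-6*t/5 + 5*x/4)/16
Assemble drift = f_t + (1/2) f_xx = -67*exp(-6*t/5 + 5*x/4)/160 and diffusion = f_x = 5*exp(-6*t/5 + 5*x/4)/4. Substituting x = B_t:
  d(exp(5*B_t/4 - 6*t/5)) = (-67*exp(5*B_t/4 - 6*t/5)/160) dt + (5*exp(5*B_t/4 - 6*t/5)/4) dB_t.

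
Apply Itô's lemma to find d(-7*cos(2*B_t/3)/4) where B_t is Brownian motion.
d(-7*cos(2*B_t/3)/4) = (7*cos(2*B_t/3)/18) dt + (7*sin(2*B_t/3)/6) dB_t

Itô's formula for f(B_t) gives d f(B_t) = f'(B_t) dB_t + (1/2) f''(B_t) dt. Compute derivatives of f(x) = -7*cos(2*x/3)/4:
  f'(x)  = 7*sin(2*x/3)/6
  f''(x) = 7*cos(2*x/3)/9
Substitute x = B_t and multiply the f'' term by 1/2:
  drift     = (1/2) * (7*cos(2*x/3)/9) evaluated at B_t = 7*cos(2*B_t/3)/18
  diffusion = (7*sin(2*x/3)/6) evaluated at B_t = 7*sin(2*B_t/3)/6
Therefore d(-7*cos(2*B_t/3)/4) = (7*cos(2*B_t/3)/18) dt + (7*sin(2*B_t/3)/6) dB_t.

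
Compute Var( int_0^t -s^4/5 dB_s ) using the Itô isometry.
Var = t^9/225

The Itô integral of a deterministic integrand f(s) has mean 0 because each increment f(s) * (B_{s+ds} - B_s) has mean 0. By the Itô isometry:
  Var( int_0^t f(s) dB_s ) = E[ (int_0^t f(s) dB_s)^2 ] = int_0^t f(s)^2 ds.
Here f(s) = -s^4/5, so f(s)^2 = s^8/25. Integrate:
  int_0^t (s^8/25) ds = t^9/225.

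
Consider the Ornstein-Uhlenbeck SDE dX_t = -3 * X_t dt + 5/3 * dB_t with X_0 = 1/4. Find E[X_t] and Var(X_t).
E[X_t] = exp(-3*t)/4; Var(X_t) = 25/54 - 25*exp(-6*t)/54

The OU SDE dX = -theta X dt + sigma dB admits the integrating factor exp(theta t): d(exp(theta t) X_t) = sigma exp(theta t) dB_t. Integrating from 0 to t:
  X_t = x_0 * exp(-theta t) + sigma * int_0^t exp(-theta (t-s)) dB_s.
The Itô integral has mean 0 and (by the Itô isometry) variance sigma^2 * int_0^t exp(-2 theta (t - s)) ds = sigma^2 * (1 - exp(-2 theta t)) / (2 theta).
With theta = 3, sigma = 5/3, x_0 = 1/4:
  E[X_t] = 1/4 * exp(-3 t) = exp(-3*t)/4
  Var(X_t) = (5/3)^2 * (1 - exp(-2*3 t)) / (2 * 3) = 25/54 - 25*exp(-6*t)/54.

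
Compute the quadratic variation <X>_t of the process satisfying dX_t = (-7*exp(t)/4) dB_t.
<X>_t = 49*exp(2*t)/32 - 49/32

For an Itô process dX_t = a(t) dt + b(t) dB_t, the quadratic variation is <X>_t = int_0^t b(s)^2 ds (the drift term does not contribute). Here b(s) = -7*exp(s)/4, so
  b(s)^2 = 49*exp(2*s)/16.
Integrating from 0 to t:
  <X>_t = int_0^t (49*exp(2*s)/16) ds = 49*exp(2*t)/32 - 49/32.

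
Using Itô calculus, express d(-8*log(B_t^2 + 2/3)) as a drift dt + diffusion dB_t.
d(-8*log(B_t^2 + 2/3)) = (24*(3*B_t^2 - 2)/(3*B_t^2 + 2)^2) dt + (-48*B_t/(3*B_t^2 + 2)) dB_t

Itô's formula for f(B_t) gives d f(B_t) = f'(B_t) dB_t + (1/2) f''(B_t) dt. Compute derivatives of f(x) = -8*log(x^2 + 2/3):
  f'(x)  = -48*x/(3*x^2 + 2)
  f''(x) = 48*(3*x^2 - 2)/(3*x^2 + 2)^2
Substitute x = B_t and multiply the f'' term by 1/2:
  drift     = (1/2) * (48*(3*x^2 - 2)/(3*x^2 + 2)^2) evaluated at B_t = 24*(3*B_t^2 - 2)/(3*B_t^2 + 2)^2
  diffusion = (-48*x/(3*x^2 + 2)) evaluated at B_t = -48*B_t/(3*B_t^2 + 2)
Therefore d(-8*log(B_t^2 + 2/3)) = (24*(3*B_t^2 - 2)/(3*B_t^2 + 2)^2) dt + (-48*B_t/(3*B_t^2 + 2)) dB_t.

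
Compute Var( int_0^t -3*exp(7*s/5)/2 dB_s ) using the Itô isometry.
Var = 45*exp(14*t/5)/56 - 45/56

The Itô integral of a deterministic integrand f(s) has mean 0 because each increment f(s) * (B_{s+ds} - B_s) has mean 0. By the Itô isometry:
  Var( int_0^t f(s) dB_s ) = E[ (int_0^t f(s) dB_s)^2 ] = int_0^t f(s)^2 ds.
Here f(s) = -3*exp(7*s/5)/2, so f(s)^2 = 9*exp(14*s/5)/4. Integrate:
  int_0^t (9*exp(14*s/5)/4) ds = 45*exp(14*t/5)/56 - 45/56.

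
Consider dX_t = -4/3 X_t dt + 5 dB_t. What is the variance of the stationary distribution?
lim Var(X_t) = 75/8

The OU SDE dX = -theta X dt + sigma dB admits the integrating factor exp(theta t): d(exp(theta t) X_t) = sigma exp(theta t) dB_t. Integrating from 0 to t gives X_t = x_0 * exp(-theta t) + sigma * int_0^t exp(-theta (t-s)) dB_s for any initial x_0. The Itô integral has variance (by the Itô isometry) sigma^2 * int_0^t exp(-2 theta (t - s)) ds = sigma^2 * (1 - exp(-2 theta t)) / (2 theta), independent of x_0.
With theta = 4/3, sigma = 5:
  Var(X_t) = (5)^2 * (1 - exp(-2*4/3 t)) / (2 * 4/3) = 75/8 - 75*exp(-8*t/3)/8.
As t -> infinity, exp(-2*4/3 t) -> 0, so the stationary variance is sigma^2 / (2 theta) = 75/8.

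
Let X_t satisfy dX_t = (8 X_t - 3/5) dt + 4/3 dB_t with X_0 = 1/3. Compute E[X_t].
E[X_t] = 31*exp(8*t)/120 + 3/40

Taking expectations and using E[dB_t] = 0, the mean m(t) = E[X_t] satisfies the ODE m'(t) = a m(t) + b with m(0) = x_0. With a = 8, b = -3/5, x_0 = 1/3, the solution is
  m(t) = x_0 * exp(a t) + (b/a) * (exp(a t) - 1)
       = (1/3) * exp(8 t) + ((-3/5)/8) * (exp(8 t) - 1)
       = 31*exp(8*t)/120 + 3/40.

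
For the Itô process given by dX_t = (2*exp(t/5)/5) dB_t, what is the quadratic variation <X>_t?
<X>_t = 2*exp(2*t/5)/5 - 2/5

For an Itô process dX_t = a(t) dt + b(t) dB_t, the quadratic variation is <X>_t = int_0^t b(s)^2 ds (the drift term does not contribute). Here b(s) = 2*exp(s/5)/5, so
  b(s)^2 = 4*exp(2*s/5)/25.
Integrating from 0 to t:
  <X>_t = int_0^t (4*exp(2*s/5)/25) ds = 2*exp(2*t/5)/5 - 2/5.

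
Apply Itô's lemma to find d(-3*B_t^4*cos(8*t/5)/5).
d(-3*B_t^4*cos(8*t/5)/5) = (6*B_t^2*(4*B_t^2*sin(8*t/5) - 15*cos(8*t/5))/25) dt + (-12*B_t^3*cos(8*t/5)/5) dB_t

Itô's formula for f(t, x): d f(t, B_t) = (f_t + (1/2) f_xx) dt + f_x dB_t. Compute partials of f(t, x) = -3*x^4*cos(8*t/5)/5:
  f_t(t,x)  = 24*x^4*sin(8*t/5)/25
  f_x(t,x)  = -12*x^3*cos(8*t/5)/5
  f_xx(t,x) = -36*x^2*cos(8*t/5)/5
Assemble drift = f_t + (1/2) f_xx = 6*x^2*(4*x^2*sin(8*t/5) - 15*cos(8*t/5))/25 and diffusion = f_x = -12*x^3*cos(8*t/5)/5. Substituting x = B_t:
  d(-3*B_t^4*cos(8*t/5)/5) = (6*B_t^2*(4*B_t^2*sin(8*t/5) - 15*cos(8*t/5))/25) dt + (-12*B_t^3*cos(8*t/5)/5) dB_t.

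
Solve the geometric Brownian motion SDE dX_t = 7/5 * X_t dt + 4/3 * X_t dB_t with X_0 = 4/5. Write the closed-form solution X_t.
X_t = 4/5 * exp((23/45) * t + (4/3) * B_t)

For GBM dX = mu X dt + sigma X dB with X_0 = x_0, apply Itô to Y = log X: dY = (mu - sigma^2/2) dt + sigma dB, so Y_t = log(x_0) + (mu - sigma^2/2) t + sigma B_t and hence X_t = x_0 * exp((mu - sigma^2/2) t + sigma B_t).
With mu = 7/5, sigma = 4/3, x_0 = 4/5, this gives:
  X_t = 4/5 * exp((23/45) * t + (4/3) * B_t).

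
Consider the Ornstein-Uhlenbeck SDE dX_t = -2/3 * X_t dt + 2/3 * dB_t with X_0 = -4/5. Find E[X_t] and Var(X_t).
E[X_t] = -4*exp(-2*t/3)/5; Var(X_t) = 1/3 - exp(-4*t/3)/3

The OU SDE dX = -theta X dt + sigma dB admits the integrating factor exp(theta t): d(exp(theta t) X_t) = sigma exp(theta t) dB_t. Integrating from 0 to t:
  X_t = x_0 * exp(-theta t) + sigma * int_0^t exp(-theta (t-s)) dB_s.
The Itô integral has mean 0 and (by the Itô isometry) variance sigma^2 * int_0^t exp(-2 theta (t - s)) ds = sigma^2 * (1 - exp(-2 theta t)) / (2 theta).
With theta = 2/3, sigma = 2/3, x_0 = -4/5:
  E[X_t] = -4/5 * exp(-2/3 t) = -4*exp(-2*t/3)/5
  Var(X_t) = (2/3)^2 * (1 - exp(-2*2/3 t)) / (2 * 2/3) = 1/3 - exp(-4*t/3)/3.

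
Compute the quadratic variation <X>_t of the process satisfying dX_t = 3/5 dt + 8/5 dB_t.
<X>_t = 64*t/25

For an Itô process dX_t = a(t) dt + b(t) dB_t, the quadratic variation is <X>_t = int_0^t b(s)^2 ds (the drift term does not contribute). Here b(s) = 8/5, so
  b(s)^2 = 64/25.
Integrating from 0 to t:
  <X>_t = int_0^t (64/25) ds = 64*t/25.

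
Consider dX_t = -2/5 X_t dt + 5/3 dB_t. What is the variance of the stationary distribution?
lim Var(X_t) = 125/36

The OU SDE dX = -theta X dt + sigma dB admits the integrating factor exp(theta t): d(exp(theta t) X_t) = sigma exp(theta t) dB_t. Integrating from 0 to t gives X_t = x_0 * exp(-theta t) + sigma * int_0^t exp(-theta (t-s)) dB_s for any initial x_0. The Itô integral has variance (by the Itô isometry) sigma^2 * int_0^t exp(-2 theta (t - s)) ds = sigma^2 * (1 - exp(-2 theta t)) / (2 theta), independent of x_0.
With theta = 2/5, sigma = 5/3:
  Var(X_t) = (5/3)^2 * (1 - exp(-2*2/5 t)) / (2 * 2/5) = 125/36 - 125*exp(-4*t/5)/36.
As t -> infinity, exp(-2*2/5 t) -> 0, so the stationary variance is sigma^2 / (2 theta) = 125/36.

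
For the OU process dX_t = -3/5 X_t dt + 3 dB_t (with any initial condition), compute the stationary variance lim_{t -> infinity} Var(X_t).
lim Var(X_t) = 15/2

The OU SDE dX = -theta X dt + sigma dB admits the integrating factor exp(theta t): d(exp(theta t) X_t) = sigma exp(theta t) dB_t. Integrating from 0 to t gives X_t = x_0 * exp(-theta t) + sigma * int_0^t exp(-theta (t-s)) dB_s for any initial x_0. The Itô integral has variance (by the Itô isometry) sigma^2 * int_0^t exp(-2 theta (t - s)) ds = sigma^2 * (1 - exp(-2 theta t)) / (2 theta), independent of x_0.
With theta = 3/5, sigma = 3:
  Var(X_t) = (3)^2 * (1 - exp(-2*3/5 t)) / (2 * 3/5) = 15/2 - 15*exp(-6*t/5)/2.
As t -> infinity, exp(-2*3/5 t) -> 0, so the stationary variance is sigma^2 / (2 theta) = 15/2.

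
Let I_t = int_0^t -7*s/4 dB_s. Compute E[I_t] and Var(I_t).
E[I_t] = 0; Var(I_t) = 49*t^3/48

The Itô integral of a deterministic integrand f(s) has mean 0 because each increment f(s) * (B_{s+ds} - B_s) has mean 0. By the Itô isometry:
  Var( int_0^t f(s) dB_s ) = E[ (int_0^t f(s) dB_s)^2 ] = int_0^t f(s)^2 ds.
Here f(s) = -7*s/4, so f(s)^2 = 49*s^2/16. Integrate:
  int_0^t (49*s^2/16) ds = 49*t^3/48.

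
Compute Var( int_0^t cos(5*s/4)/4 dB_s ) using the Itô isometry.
Var = t/32 + sin(5*t/2)/80

The Itô integral of a deterministic integrand f(s) has mean 0 because each increment f(s) * (B_{s+ds} - B_s) has mean 0. By the Itô isometry:
  Var( int_0^t f(s) dB_s ) = E[ (int_0^t f(s) dB_s)^2 ] = int_0^t f(s)^2 ds.
Here f(s) = cos(5*s/4)/4, so f(s)^2 = cos(5*s/4)^2/16. Integrate:
  int_0^t (cos(5*s/4)^2/16) ds = t/32 + sin(5*t/2)/80.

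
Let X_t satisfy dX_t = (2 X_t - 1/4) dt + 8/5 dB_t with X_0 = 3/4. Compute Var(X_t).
Var(X_t) = 16*exp(4*t)/25 - 16/25

The variance V(t) = Var(X_t) satisfies V'(t) = 2 a V(t) + c^2 with V(0) = 0 (drift coefficient is linear in X, diffusion is constant). With a = 2, c = 8/5, the solution is
  V(t) = (c^2 / (2 a)) * (exp(2 a t) - 1)
       = ((8/5)^2 / (2*2)) * (exp(4 t) - 1)
       = 16*exp(4*t)/25 - 16/25.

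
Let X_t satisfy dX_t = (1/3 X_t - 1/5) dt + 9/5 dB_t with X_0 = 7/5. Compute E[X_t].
E[X_t] = 4*exp(t/3)/5 + 3/5

Taking expectations and using E[dB_t] = 0, the mean m(t) = E[X_t] satisfies the ODE m'(t) = a m(t) + b with m(0) = x_0. With a = 1/3, b = -1/5, x_0 = 7/5, the solution is
  m(t) = x_0 * exp(a t) + (b/a) * (exp(a t) - 1)
       = (7/5) * exp((1/3) t) + ((-1/5)/(1/3)) * (exp((1/3) t) - 1)
       = 4*exp(t/3)/5 + 3/5.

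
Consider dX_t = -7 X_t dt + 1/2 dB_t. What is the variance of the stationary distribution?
lim Var(X_t) = 1/56

The OU SDE dX = -theta X dt + sigma dB admits the integrating factor exp(theta t): d(exp(theta t) X_t) = sigma exp(theta t) dB_t. Integrating from 0 to t gives X_t = x_0 * exp(-theta t) + sigma * int_0^t exp(-theta (t-s)) dB_s for any initial x_0. The Itô integral has variance (by the Itô isometry) sigma^2 * int_0^t exp(-2 theta (t - s)) ds = sigma^2 * (1 - exp(-2 theta t)) / (2 theta), independent of x_0.
With theta = 7, sigma = 1/2:
  Var(X_t) = (1/2)^2 * (1 - exp(-2*7 t)) / (2 * 7) = 1/56 - exp(-14*t)/56.
As t -> infinity, exp(-2*7 t) -> 0, so the stationary variance is sigma^2 / (2 theta) = 1/56.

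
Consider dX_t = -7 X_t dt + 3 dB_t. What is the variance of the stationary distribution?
lim Var(X_t) = 9/14

The OU SDE dX = -theta X dt + sigma dB admits the integrating factor exp(theta t): d(exp(theta t) X_t) = sigma exp(theta t) dB_t. Integrating from 0 to t gives X_t = x_0 * exp(-theta t) + sigma * int_0^t exp(-theta (t-s)) dB_s for any initial x_0. The Itô integral has variance (by the Itô isometry) sigma^2 * int_0^t exp(-2 theta (t - s)) ds = sigma^2 * (1 - exp(-2 theta t)) / (2 theta), independent of x_0.
With theta = 7, sigma = 3:
  Var(X_t) = (3)^2 * (1 - exp(-2*7 t)) / (2 * 7) = 9/14 - 9*exp(-14*t)/14.
As t -> infinity, exp(-2*7 t) -> 0, so the stationary variance is sigma^2 / (2 theta) = 9/14.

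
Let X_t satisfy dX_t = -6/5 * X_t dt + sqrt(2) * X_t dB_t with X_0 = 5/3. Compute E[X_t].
E[X_t] = 5*exp(-6*t/5)/3

For GBM dX = mu X dt + sigma X dB with X_0 = x_0, apply Itô to Y = log X: dY = (mu - sigma^2/2) dt + sigma dB, so Y_t = log(x_0) + (mu - sigma^2/2) t + sigma B_t and hence X_t = x_0 * exp((mu - sigma^2/2) t + sigma B_t).
With mu = -6/5, sigma = sqrt(2), x_0 = 5/3, this gives:
  X_t = 5/3 * exp((-11/5) * t + (sqrt(2)) * B_t).
Since sigma*B_t ~ Normal(0, sigma^2 t), E[exp(sigma*B_t)] = exp(sigma^2 t / 2); so E[X_t] = x_0 * exp((mu - sigma^2/2) t) * exp(sigma^2 t / 2) = x_0 * exp(mu t) = 5*exp(-6*t/5)/3.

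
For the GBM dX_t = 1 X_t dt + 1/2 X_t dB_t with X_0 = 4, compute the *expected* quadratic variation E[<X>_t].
E[<X>_t] = 16*exp(9*t/4)/9 - 16/9

<X>_t = int_0^t ((1/2) * X_s)^2 ds. Taking expectation inside the integral: E[<X>_t] = (1/2)^2 * int_0^t E[X_s^2] ds. For GBM, E[X_s^2] = x_0^2 * exp((2 mu + sigma^2) s). Integrating:
  E[<X>_t] = (1/2)^2 * 4^2 * (exp((2*1 + (1/2)^2) t) - 1) / (2*1 + (1/2)^2)
           = (1/2)^2 * 4^2 * (exp((9/4) t) - 1) / (9/4) = 16*exp(9*t/4)/9 - 16/9.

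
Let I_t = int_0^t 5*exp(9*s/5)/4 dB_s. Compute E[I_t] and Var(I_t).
E[I_t] = 0; Var(I_t) = 125*exp(18*t/5)/288 - 125/288

The Itô integral of a deterministic integrand f(s) has mean 0 because each increment f(s) * (B_{s+ds} - B_s) has mean 0. By the Itô isometry:
  Var( int_0^t f(s) dB_s ) = E[ (int_0^t f(s) dB_s)^2 ] = int_0^t f(s)^2 ds.
Here f(s) = 5*exp(9*s/5)/4, so f(s)^2 = 25*exp(18*s/5)/16. Integrate:
  int_0^t (25*exp(18*s/5)/16) ds = 125*exp(18*t/5)/288 - 125/288.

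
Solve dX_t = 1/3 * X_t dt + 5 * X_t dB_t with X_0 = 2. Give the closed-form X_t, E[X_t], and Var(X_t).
X_t = 2 * exp((-73/6) t + (5) B_t); E[X_t] = 2*exp(t/3); Var(X_t) = 4*(exp(25*t) - 1)*exp(2*t/3)

For GBM dX = mu X dt + sigma X dB with X_0 = x_0, apply Itô to Y = log X: dY = (mu - sigma^2/2) dt + sigma dB, so Y_t = log(x_0) + (mu - sigma^2/2) t + sigma B_t and hence X_t = x_0 * exp((mu - sigma^2/2) t + sigma B_t).
With mu = 1/3, sigma = 5, x_0 = 2, this gives:
  X_t = 2 * exp((-73/6) * t + (5) * B_t).
Since sigma*B_t ~ Normal(0, sigma^2 t), E[exp(sigma*B_t)] = exp(sigma^2 t / 2); so E[X_t] = x_0 * exp((mu - sigma^2/2) t) * exp(sigma^2 t / 2) = x_0 * exp(mu t) = 2*exp(t/3).
Var(X_t) = E[X_t^2] - (E[X_t])^2 = x_0^2 * exp(2 mu t) * (exp(sigma^2 t) - 1) = 4*(exp(25*t) - 1)*exp(2*t/3).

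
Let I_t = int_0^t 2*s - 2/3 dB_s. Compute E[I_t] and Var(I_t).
E[I_t] = 0; Var(I_t) = 4*t*(3*t^2 - 3*t + 1)/9

The Itô integral of a deterministic integrand f(s) has mean 0 because each increment f(s) * (B_{s+ds} - B_s) has mean 0. By the Itô isometry:
  Var( int_0^t f(s) dB_s ) = E[ (int_0^t f(s) dB_s)^2 ] = int_0^t f(s)^2 ds.
Here f(s) = 2*s - 2/3, so f(s)^2 = 4*(3*s - 1)^2/9. Integrate:
  int_0^t (4*(3*s - 1)^2/9) ds = 4*t*(3*t^2 - 3*t + 1)/9.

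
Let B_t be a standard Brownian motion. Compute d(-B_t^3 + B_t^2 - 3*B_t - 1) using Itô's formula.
d(-B_t^3 + B_t^2 - 3*B_t - 1) = (1 - 3*B_t) dt + (-3*B_t^2 + 2*B_t - 3) dB_t

Itô's formula for f(B_t) gives d f(B_t) = f'(B_t) dB_t + (1/2) f''(B_t) dt. Compute derivatives of f(x) = -x^3 + x^2 - 3*x - 1:
  f'(x)  = -3*x^2 + 2*x - 3
  f''(x) = 2 - 6*x
Substitute x = B_t and multiply the f'' term by 1/2:
  drift     = (1/2) * (2 - 6*x) evaluated at B_t = 1 - 3*B_t
  diffusion = (-3*x^2 + 2*x - 3) evaluated at B_t = -3*B_t^2 + 2*B_t - 3
Therefore d(-B_t^3 + B_t^2 - 3*B_t - 1) = (1 - 3*B_t) dt + (-3*B_t^2 + 2*B_t - 3) dB_t.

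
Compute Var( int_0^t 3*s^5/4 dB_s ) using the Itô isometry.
Var = 9*t^11/176

The Itô integral of a deterministic integrand f(s) has mean 0 because each increment f(s) * (B_{s+ds} - B_s) has mean 0. By the Itô isometry:
  Var( int_0^t f(s) dB_s ) = E[ (int_0^t f(s) dB_s)^2 ] = int_0^t f(s)^2 ds.
Here f(s) = 3*s^5/4, so f(s)^2 = 9*s^10/16. Integrate:
  int_0^t (9*s^10/16) ds = 9*t^11/176.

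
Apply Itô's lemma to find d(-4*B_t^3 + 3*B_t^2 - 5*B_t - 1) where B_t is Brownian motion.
d(-4*B_t^3 + 3*B_t^2 - 5*B_t - 1) = (3 - 12*B_t) dt + (-12*B_t^2 + 6*B_t - 5) dB_t

Itô's formula for f(B_t) gives d f(B_t) = f'(B_t) dB_t + (1/2) f''(B_t) dt. Compute derivatives of f(x) = -4*x^3 + 3*x^2 - 5*x - 1:
  f'(x)  = -12*x^2 + 6*x - 5
  f''(x) = 6 - 24*x
Substitute x = B_t and multiply the f'' term by 1/2:
  drift     = (1/2) * (6 - 24*x) evaluated at B_t = 3 - 12*B_t
  diffusion = (-12*x^2 + 6*x - 5) evaluated at B_t = -12*B_t^2 + 6*B_t - 5
Therefore d(-4*B_t^3 + 3*B_t^2 - 5*B_t - 1) = (3 - 12*B_t) dt + (-12*B_t^2 + 6*B_t - 5) dB_t.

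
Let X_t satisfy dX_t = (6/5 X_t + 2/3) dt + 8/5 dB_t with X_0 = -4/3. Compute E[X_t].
E[X_t] = -7*exp(6*t/5)/9 - 5/9

Taking expectations and using E[dB_t] = 0, the mean m(t) = E[X_t] satisfies the ODE m'(t) = a m(t) + b with m(0) = x_0. With a = 6/5, b = 2/3, x_0 = -4/3, the solution is
  m(t) = x_0 * exp(a t) + (b/a) * (exp(a t) - 1)
       = (-4/3) * exp((6/5) t) + ((2/3)/(6/5)) * (exp((6/5) t) - 1)
       = -7*exp(6*t/5)/9 - 5/9.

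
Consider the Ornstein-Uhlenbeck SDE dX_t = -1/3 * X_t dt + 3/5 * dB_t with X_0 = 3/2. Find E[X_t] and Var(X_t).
E[X_t] = 3*exp(-t/3)/2; Var(X_t) = 27/50 - 27*exp(-2*t/3)/50

The OU SDE dX = -theta X dt + sigma dB admits the integrating factor exp(theta t): d(exp(theta t) X_t) = sigma exp(theta t) dB_t. Integrating from 0 to t:
  X_t = x_0 * exp(-theta t) + sigma * int_0^t exp(-theta (t-s)) dB_s.
The Itô integral has mean 0 and (by the Itô isometry) variance sigma^2 * int_0^t exp(-2 theta (t - s)) ds = sigma^2 * (1 - exp(-2 theta t)) / (2 theta).
With theta = 1/3, sigma = 3/5, x_0 = 3/2:
  E[X_t] = 3/2 * exp(-1/3 t) = 3*exp(-t/3)/2
  Var(X_t) = (3/5)^2 * (1 - exp(-2*1/3 t)) / (2 * 1/3) = 27/50 - 27*exp(-2*t/3)/50.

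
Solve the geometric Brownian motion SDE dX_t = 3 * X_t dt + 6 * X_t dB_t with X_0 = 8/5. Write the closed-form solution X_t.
X_t = 8/5 * exp((-15) * t + (6) * B_t)

For GBM dX = mu X dt + sigma X dB with X_0 = x_0, apply Itô to Y = log X: dY = (mu - sigma^2/2) dt + sigma dB, so Y_t = log(x_0) + (mu - sigma^2/2) t + sigma B_t and hence X_t = x_0 * exp((mu - sigma^2/2) t + sigma B_t).
With mu = 3, sigma = 6, x_0 = 8/5, this gives:
  X_t = 8/5 * exp((-15) * t + (6) * B_t).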